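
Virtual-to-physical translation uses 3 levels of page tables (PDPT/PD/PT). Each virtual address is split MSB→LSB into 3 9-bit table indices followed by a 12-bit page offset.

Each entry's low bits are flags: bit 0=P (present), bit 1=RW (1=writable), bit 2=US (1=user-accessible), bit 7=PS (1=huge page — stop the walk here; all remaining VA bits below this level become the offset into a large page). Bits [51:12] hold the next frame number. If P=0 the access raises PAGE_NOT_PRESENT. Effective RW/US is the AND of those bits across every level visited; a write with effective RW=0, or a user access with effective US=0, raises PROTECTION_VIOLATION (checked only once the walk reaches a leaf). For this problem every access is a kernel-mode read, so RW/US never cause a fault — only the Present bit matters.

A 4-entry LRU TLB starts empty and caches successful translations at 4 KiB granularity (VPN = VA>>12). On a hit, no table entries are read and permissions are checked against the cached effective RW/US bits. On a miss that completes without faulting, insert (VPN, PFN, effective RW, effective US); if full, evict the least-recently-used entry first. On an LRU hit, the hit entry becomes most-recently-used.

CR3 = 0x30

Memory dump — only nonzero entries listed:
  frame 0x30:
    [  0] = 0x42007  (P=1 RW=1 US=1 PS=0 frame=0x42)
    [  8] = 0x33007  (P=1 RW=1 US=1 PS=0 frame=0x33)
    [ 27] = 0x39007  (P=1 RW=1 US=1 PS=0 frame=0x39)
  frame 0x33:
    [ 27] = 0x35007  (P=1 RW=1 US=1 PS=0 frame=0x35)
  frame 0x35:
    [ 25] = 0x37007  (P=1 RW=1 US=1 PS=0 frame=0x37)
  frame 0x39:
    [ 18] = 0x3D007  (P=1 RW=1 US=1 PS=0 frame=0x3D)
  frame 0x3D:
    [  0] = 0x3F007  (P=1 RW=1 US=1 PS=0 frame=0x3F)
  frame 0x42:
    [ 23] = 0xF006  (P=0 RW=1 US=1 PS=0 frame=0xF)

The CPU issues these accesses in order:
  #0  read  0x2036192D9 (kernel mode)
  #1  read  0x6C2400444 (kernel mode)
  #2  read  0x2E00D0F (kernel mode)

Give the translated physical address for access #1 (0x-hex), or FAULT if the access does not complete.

Per-access translation:
#0 VA=0x2036192D9 (r,kernel):
  L0 @0x30[8] → 0x33007  P=1,RW=1,US=1,PS=0
  L1 @0x33[27] → 0x35007  P=1,RW=1,US=1,PS=0
  L2 @0x35[25] → 0x37007  P=1,RW=1,US=1,PS=0
  → PA=0x372D9  (3 entries read)
#1 VA=0x6C2400444 (r,kernel):
  L0 @0x30[27] → 0x39007  P=1,RW=1,US=1,PS=0
  L1 @0x39[18] → 0x3D007  P=1,RW=1,US=1,PS=0
  L2 @0x3D[0] → 0x3F007  P=1,RW=1,US=1,PS=0
  → PA=0x3F444  (3 entries read)
#2 VA=0x2E00D0F (r,kernel):
  L0 @0x30[0] → 0x42007  P=1,RW=1,US=1,PS=0
  L1 @0x42[23] → 0xF006  P=0,RW=1,US=1,PS=0
  ✗ PAGE_NOT_PRESENT  [2 reads]

Access #1 PA: 0x3F444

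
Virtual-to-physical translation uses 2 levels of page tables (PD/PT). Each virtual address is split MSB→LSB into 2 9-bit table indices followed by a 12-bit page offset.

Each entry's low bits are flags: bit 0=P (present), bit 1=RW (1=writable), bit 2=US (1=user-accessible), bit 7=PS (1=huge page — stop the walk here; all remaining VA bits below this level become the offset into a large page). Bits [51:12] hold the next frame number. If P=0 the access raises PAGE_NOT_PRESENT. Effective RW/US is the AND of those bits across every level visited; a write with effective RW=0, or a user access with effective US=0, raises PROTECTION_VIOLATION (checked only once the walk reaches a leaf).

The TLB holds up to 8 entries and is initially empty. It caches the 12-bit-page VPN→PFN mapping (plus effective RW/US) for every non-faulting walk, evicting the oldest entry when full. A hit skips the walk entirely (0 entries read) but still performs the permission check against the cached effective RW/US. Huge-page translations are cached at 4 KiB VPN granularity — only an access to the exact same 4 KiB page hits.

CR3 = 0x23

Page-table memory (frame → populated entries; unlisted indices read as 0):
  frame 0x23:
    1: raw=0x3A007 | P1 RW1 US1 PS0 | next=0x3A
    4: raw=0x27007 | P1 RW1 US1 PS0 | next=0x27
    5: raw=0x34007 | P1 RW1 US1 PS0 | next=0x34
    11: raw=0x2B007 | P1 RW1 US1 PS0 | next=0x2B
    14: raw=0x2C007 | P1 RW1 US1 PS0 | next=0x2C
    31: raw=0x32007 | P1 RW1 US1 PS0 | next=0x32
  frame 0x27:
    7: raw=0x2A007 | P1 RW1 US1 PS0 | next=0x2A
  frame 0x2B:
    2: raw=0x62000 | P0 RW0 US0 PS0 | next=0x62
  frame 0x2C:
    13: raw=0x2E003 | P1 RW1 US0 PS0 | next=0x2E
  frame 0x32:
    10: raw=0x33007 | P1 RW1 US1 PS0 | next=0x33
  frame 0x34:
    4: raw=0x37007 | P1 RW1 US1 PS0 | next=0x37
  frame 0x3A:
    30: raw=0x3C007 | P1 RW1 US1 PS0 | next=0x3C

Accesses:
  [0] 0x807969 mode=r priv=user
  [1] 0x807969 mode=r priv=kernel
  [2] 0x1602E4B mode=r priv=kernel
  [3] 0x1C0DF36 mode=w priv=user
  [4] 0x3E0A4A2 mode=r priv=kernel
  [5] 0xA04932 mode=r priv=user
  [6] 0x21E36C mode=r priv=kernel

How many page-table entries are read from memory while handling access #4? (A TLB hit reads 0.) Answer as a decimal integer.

Walk each access:
#0 VA=0x807969 (r,user):
  L0: frame=0x23 idx=4 entry=0x27007 [P=1 RW=1 US=1 PS=0]
  L1: frame=0x27 idx=7 entry=0x2A007 [P=1 RW=1 US=1 PS=0]
  ⇒ phys 0x2A969  [2 reads]
#1 VA=0x807969 (r,kernel):
  TLB hit vpn=0x807 → PA=0x2A969
#2 VA=0x1602E4B (r,kernel):
  L0: frame=0x23 idx=11 entry=0x2B007 [P=1 RW=1 US=1 PS=0]
  L1: frame=0x2B idx=2 entry=0x62000 [P=0 RW=0 US=0 PS=0]
  → PAGE_NOT_PRESENT  (2 entries read)
#3 VA=0x1C0DF36 (w,user):
  L0: frame=0x23 idx=14 entry=0x2C007 [P=1 RW=1 US=1 PS=0]
  L1: frame=0x2C idx=13 entry=0x2E003 [P=1 RW=1 US=0 PS=0]
  → PROTECTION_VIOLATION  (2 entries read)
#4 VA=0x3E0A4A2 (r,kernel):
  L0: frame=0x23 idx=31 entry=0x32007 [P=1 RW=1 US=1 PS=0]
  L1: frame=0x32 idx=10 entry=0x33007 [P=1 RW=1 US=1 PS=0]
  ⇒ phys 0x334A2  [2 reads]
#5 VA=0xA04932 (r,user):
  L0: frame=0x23 idx=5 entry=0x34007 [P=1 RW=1 US=1 PS=0]
  L1: frame=0x34 idx=4 entry=0x37007 [P=1 RW=1 US=1 PS=0]
  ⇒ phys 0x37932  [2 reads]
#6 VA=0x21E36C (r,kernel):
  L0: frame=0x23 idx=1 entry=0x3A007 [P=1 RW=1 US=1 PS=0]
  L1: frame=0x3A idx=30 entry=0x3C007 [P=1 RW=1 US=1 PS=0]
  ⇒ phys 0x3C36C  [2 reads]

Entries read for #4: 2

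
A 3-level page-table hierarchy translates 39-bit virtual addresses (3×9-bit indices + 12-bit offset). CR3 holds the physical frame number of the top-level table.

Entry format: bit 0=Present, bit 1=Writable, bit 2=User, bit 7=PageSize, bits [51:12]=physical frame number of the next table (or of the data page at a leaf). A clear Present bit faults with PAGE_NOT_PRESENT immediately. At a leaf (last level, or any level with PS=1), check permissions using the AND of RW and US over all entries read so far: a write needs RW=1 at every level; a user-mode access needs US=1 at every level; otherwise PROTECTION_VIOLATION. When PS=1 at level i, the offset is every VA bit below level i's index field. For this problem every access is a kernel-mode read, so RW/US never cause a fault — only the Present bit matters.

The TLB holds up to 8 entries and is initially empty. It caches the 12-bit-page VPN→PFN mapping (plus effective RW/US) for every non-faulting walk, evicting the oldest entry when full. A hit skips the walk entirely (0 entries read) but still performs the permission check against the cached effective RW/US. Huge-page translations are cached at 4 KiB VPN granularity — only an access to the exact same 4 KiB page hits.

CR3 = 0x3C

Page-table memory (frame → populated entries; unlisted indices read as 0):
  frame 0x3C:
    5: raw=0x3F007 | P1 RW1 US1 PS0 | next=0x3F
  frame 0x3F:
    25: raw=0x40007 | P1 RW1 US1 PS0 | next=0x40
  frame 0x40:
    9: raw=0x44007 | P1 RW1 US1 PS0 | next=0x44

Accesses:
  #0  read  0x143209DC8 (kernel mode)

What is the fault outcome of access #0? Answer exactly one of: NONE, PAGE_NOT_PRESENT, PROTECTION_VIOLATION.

Trace:
#0 VA=0x143209DC8 (r,kernel):
  L0: frame=0x3C idx=5 entry=0x3F007 [P=1 RW=1 US=1 PS=0]
  L1: frame=0x3F idx=25 entry=0x40007 [P=1 RW=1 US=1 PS=0]
  L2: frame=0x40 idx=9 entry=0x44007 [P=1 RW=1 US=1 PS=0]
  → PA=0x44DC8  (3 entries read)

Access #0 fault: NONE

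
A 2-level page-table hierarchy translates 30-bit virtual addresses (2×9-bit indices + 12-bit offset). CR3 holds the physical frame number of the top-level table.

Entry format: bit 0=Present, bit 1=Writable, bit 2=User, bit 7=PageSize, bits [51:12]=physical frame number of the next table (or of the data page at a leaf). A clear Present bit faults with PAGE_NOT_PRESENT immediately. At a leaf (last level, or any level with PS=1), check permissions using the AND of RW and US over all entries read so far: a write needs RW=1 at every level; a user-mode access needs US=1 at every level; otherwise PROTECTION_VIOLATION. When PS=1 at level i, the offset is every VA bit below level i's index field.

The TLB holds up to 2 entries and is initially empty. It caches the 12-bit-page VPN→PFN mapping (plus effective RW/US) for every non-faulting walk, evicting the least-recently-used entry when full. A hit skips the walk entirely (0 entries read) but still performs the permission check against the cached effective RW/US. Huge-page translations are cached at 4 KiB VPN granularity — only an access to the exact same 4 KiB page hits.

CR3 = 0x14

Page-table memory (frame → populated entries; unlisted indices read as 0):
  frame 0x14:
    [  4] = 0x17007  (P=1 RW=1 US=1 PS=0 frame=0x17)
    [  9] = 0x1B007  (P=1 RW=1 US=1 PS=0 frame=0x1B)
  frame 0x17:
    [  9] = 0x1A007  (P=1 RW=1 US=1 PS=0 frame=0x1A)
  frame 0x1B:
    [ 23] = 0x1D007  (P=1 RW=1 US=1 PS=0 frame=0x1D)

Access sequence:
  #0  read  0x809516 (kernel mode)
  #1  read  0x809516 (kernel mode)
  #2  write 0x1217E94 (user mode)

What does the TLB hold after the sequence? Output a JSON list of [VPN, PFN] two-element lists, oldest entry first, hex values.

Per-access translation:
#0 VA=0x809516 (r,kernel):
  lvl0: tbl 0x14, slot 4 ⇒ 0x17007 (P1/RW1/US1/PS0)
  lvl1: tbl 0x17, slot 9 ⇒ 0x1A007 (P1/RW1/US1/PS0)
  ✓ 0x1A516  — 2 lookups
#1 VA=0x809516 (r,kernel):
  TLB hit vpn=0x809 → PA=0x1A516
#2 VA=0x1217E94 (w,user):
  lvl0: tbl 0x14, slot 9 ⇒ 0x1B007 (P1/RW1/US1/PS0)
  lvl1: tbl 0x1B, slot 23 ⇒ 0x1D007 (P1/RW1/US1/PS0)
  ✓ 0x1DE94  — 2 lookups

TLB: [["0x809", "0x1A"], ["0x1217", "0x1D"]]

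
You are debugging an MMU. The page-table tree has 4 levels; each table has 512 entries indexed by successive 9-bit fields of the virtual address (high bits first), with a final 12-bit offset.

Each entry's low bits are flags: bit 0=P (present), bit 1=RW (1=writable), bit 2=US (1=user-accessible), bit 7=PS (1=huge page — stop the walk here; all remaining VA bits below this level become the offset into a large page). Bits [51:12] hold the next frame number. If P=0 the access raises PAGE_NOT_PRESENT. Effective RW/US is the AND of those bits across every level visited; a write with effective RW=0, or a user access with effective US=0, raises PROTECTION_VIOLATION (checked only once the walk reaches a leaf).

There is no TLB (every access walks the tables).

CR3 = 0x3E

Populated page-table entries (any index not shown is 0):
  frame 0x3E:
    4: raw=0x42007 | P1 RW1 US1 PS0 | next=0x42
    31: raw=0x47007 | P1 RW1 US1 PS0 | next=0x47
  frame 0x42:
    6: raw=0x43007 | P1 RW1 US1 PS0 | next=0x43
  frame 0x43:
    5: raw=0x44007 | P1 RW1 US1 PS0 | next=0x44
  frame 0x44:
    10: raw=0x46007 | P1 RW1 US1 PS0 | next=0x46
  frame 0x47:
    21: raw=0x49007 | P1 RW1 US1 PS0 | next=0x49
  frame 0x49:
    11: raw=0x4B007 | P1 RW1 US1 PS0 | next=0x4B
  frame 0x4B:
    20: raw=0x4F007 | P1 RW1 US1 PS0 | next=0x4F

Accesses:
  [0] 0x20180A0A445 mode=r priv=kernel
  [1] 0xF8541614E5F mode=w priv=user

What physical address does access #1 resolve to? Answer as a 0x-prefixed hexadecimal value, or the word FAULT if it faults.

Per-access translation:
#0 VA=0x20180A0A445 (r,kernel):
  [0] read 0x3E idx=4: raw=0x42007 flags P=1 W=1 U=1 S=0
  [1] read 0x42 idx=6: raw=0x43007 flags P=1 W=1 U=1 S=0
  [2] read 0x43 idx=5: raw=0x44007 flags P=1 W=1 U=1 S=0
  [3] read 0x44 idx=10: raw=0x46007 flags P=1 W=1 U=1 S=0
  ⇒ phys 0x46445  [4 reads]
#1 VA=0xF8541614E5F (w,user):
  [0] read 0x3E idx=31: raw=0x47007 flags P=1 W=1 U=1 S=0
  [1] read 0x47 idx=21: raw=0x49007 flags P=1 W=1 U=1 S=0
  [2] read 0x49 idx=11: raw=0x4B007 flags P=1 W=1 U=1 S=0
  [3] read 0x4B idx=20: raw=0x4F007 flags P=1 W=1 U=1 S=0
  ⇒ phys 0x4FE5F  [4 reads]

Access #1 PA: 0x4FE5F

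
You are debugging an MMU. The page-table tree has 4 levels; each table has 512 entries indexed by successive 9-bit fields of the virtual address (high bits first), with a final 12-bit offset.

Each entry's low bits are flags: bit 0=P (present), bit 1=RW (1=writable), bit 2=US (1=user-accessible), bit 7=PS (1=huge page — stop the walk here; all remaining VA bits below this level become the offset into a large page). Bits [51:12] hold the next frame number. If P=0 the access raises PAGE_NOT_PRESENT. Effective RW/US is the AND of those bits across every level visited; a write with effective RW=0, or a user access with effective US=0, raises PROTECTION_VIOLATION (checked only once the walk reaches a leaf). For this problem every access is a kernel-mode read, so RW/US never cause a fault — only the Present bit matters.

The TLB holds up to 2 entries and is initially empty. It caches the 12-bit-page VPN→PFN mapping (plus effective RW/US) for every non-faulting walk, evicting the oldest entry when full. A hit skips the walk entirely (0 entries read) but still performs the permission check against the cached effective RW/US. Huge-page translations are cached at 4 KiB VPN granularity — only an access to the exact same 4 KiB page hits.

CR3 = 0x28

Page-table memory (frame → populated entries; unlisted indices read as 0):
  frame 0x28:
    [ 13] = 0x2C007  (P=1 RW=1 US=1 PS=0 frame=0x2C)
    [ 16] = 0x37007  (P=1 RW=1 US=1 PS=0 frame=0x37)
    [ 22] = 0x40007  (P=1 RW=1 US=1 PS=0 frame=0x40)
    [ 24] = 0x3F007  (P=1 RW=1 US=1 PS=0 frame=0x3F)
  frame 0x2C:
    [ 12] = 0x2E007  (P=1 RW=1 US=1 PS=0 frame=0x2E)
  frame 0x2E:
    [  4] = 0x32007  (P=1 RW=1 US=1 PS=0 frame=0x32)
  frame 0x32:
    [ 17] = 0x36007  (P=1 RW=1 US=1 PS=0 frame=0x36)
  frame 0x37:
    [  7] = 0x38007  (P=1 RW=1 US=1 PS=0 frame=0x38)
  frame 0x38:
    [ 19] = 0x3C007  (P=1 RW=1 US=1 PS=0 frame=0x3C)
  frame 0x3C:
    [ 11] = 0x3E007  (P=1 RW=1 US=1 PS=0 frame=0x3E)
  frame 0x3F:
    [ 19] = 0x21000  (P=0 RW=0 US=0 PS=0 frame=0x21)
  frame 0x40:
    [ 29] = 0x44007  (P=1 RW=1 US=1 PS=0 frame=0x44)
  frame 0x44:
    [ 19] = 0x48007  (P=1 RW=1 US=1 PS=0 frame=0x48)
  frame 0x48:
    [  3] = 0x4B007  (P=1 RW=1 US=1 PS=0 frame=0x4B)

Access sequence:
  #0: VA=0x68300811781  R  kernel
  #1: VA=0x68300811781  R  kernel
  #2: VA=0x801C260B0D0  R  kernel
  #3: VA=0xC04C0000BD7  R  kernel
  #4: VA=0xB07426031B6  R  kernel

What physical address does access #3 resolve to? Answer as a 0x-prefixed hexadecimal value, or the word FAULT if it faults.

Trace:
#0 VA=0x68300811781 (r,kernel):
  L0 @0x28[13] → 0x2C007  P=1,RW=1,US=1,PS=0
  L1 @0x2C[12] → 0x2E007  P=1,RW=1,US=1,PS=0
  L2 @0x2E[4] → 0x32007  P=1,RW=1,US=1,PS=0
  L3 @0x32[17] → 0x36007  P=1,RW=1,US=1,PS=0
  → PA=0x36781  (4 entries read)
#1 VA=0x68300811781 (r,kernel):
  TLB hit vpn=0x68300811 → PA=0x36781
#2 VA=0x801C260B0D0 (r,kernel):
  L0 @0x28[16] → 0x37007  P=1,RW=1,US=1,PS=0
  L1 @0x37[7] → 0x38007  P=1,RW=1,US=1,PS=0
  L2 @0x38[19] → 0x3C007  P=1,RW=1,US=1,PS=0
  L3 @0x3C[11] → 0x3E007  P=1,RW=1,US=1,PS=0
  → PA=0x3E0D0  (4 entries read)
#3 VA=0xC04C0000BD7 (r,kernel):
  L0 @0x28[24] → 0x3F007  P=1,RW=1,US=1,PS=0
  L1 @0x3F[19] → 0x21000  P=0,RW=0,US=0,PS=0
  ⇒ fault: PAGE_NOT_PRESENT  — 2 lookups
#4 VA=0xB07426031B6 (r,kernel):
  L0 @0x28[22] → 0x40007  P=1,RW=1,US=1,PS=0
  L1 @0x40[29] → 0x44007  P=1,RW=1,US=1,PS=0
  L2 @0x44[19] → 0x48007  P=1,RW=1,US=1,PS=0
  L3 @0x48[3] → 0x4B007  P=1,RW=1,US=1,PS=0
  → PA=0x4B1B6  (4 entries read)

Access #3 PA: FAULT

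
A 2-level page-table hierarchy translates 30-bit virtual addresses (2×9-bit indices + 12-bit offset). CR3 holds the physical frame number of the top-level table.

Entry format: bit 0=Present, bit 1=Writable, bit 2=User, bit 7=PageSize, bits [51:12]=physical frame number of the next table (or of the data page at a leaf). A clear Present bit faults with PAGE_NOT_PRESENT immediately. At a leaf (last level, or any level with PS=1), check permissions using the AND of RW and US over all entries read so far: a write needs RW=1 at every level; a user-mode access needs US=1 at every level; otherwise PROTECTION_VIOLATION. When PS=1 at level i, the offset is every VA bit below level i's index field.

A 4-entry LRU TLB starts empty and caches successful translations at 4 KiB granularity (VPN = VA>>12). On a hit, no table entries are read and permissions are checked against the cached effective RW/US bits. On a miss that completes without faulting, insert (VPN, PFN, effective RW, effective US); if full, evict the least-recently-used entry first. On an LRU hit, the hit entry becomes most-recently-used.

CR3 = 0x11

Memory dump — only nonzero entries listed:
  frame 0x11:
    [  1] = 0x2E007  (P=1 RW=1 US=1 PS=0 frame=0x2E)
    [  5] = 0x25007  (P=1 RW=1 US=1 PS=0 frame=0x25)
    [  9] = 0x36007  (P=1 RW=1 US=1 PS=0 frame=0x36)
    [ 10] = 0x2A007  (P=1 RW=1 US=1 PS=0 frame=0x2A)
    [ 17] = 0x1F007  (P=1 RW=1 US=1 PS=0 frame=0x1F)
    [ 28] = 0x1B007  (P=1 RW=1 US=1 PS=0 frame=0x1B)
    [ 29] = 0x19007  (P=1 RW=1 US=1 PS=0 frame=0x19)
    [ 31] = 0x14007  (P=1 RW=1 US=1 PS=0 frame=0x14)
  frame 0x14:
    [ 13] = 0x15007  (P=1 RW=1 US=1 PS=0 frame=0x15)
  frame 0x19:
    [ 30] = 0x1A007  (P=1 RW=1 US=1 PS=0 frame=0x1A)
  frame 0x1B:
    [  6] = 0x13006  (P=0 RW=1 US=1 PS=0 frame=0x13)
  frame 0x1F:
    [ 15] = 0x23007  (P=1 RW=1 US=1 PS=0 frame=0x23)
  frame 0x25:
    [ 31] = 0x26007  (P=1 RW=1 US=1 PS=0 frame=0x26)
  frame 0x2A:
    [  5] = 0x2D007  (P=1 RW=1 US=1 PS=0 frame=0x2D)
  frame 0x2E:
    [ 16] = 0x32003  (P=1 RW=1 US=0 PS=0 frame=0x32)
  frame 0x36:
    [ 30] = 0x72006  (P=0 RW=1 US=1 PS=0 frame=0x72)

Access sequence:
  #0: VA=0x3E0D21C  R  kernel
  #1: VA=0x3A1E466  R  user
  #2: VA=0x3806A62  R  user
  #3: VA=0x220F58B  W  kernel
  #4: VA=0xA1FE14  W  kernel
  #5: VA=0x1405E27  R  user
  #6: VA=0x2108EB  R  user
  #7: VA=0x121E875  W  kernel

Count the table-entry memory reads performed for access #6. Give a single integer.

Walk each access:
#0 VA=0x3E0D21C (r,kernel):
  L0: frame=0x11 idx=31 entry=0x14007 [P=1 RW=1 US=1 PS=0]
  L1: frame=0x14 idx=13 entry=0x15007 [P=1 RW=1 US=1 PS=0]
  ✓ 0x1521C  — 2 lookups
#1 VA=0x3A1E466 (r,user):
  L0: frame=0x11 idx=29 entry=0x19007 [P=1 RW=1 US=1 PS=0]
  L1: frame=0x19 idx=30 entry=0x1A007 [P=1 RW=1 US=1 PS=0]
  ✓ 0x1A466  — 2 lookups
#2 VA=0x3806A62 (r,user):
  L0: frame=0x11 idx=28 entry=0x1B007 [P=1 RW=1 US=1 PS=0]
  L1: frame=0x1B idx=6 entry=0x13006 [P=0 RW=1 US=1 PS=0]
  → PAGE_NOT_PRESENT  (2 entries read)
#3 VA=0x220F58B (w,kernel):
  L0: frame=0x11 idx=17 entry=0x1F007 [P=1 RW=1 US=1 PS=0]
  L1: frame=0x1F idx=15 entry=0x23007 [P=1 RW=1 US=1 PS=0]
  ✓ 0x2358B  — 2 lookups
#4 VA=0xA1FE14 (w,kernel):
  L0: frame=0x11 idx=5 entry=0x25007 [P=1 RW=1 US=1 PS=0]
  L1: frame=0x25 idx=31 entry=0x26007 [P=1 RW=1 US=1 PS=0]
  ✓ 0x26E14  — 2 lookups
#5 VA=0x1405E27 (r,user):
  L0: frame=0x11 idx=10 entry=0x2A007 [P=1 RW=1 US=1 PS=0]
  L1: frame=0x2A idx=5 entry=0x2D007 [P=1 RW=1 US=1 PS=0]
  ✓ 0x2DE27  — 2 lookups
#6 VA=0x2108EB (r,user):
  L0: frame=0x11 idx=1 entry=0x2E007 [P=1 RW=1 US=1 PS=0]
  L1: frame=0x2E idx=16 entry=0x32003 [P=1 RW=1 US=0 PS=0]
  → PROTECTION_VIOLATION  (2 entries read)
#7 VA=0x121E875 (w,kernel):
  L0: frame=0x11 idx=9 entry=0x36007 [P=1 RW=1 US=1 PS=0]
  L1: frame=0x36 idx=30 entry=0x72006 [P=0 RW=1 US=1 PS=0]
  → PAGE_NOT_PRESENT  (2 entries read)

Entries read for #6: 2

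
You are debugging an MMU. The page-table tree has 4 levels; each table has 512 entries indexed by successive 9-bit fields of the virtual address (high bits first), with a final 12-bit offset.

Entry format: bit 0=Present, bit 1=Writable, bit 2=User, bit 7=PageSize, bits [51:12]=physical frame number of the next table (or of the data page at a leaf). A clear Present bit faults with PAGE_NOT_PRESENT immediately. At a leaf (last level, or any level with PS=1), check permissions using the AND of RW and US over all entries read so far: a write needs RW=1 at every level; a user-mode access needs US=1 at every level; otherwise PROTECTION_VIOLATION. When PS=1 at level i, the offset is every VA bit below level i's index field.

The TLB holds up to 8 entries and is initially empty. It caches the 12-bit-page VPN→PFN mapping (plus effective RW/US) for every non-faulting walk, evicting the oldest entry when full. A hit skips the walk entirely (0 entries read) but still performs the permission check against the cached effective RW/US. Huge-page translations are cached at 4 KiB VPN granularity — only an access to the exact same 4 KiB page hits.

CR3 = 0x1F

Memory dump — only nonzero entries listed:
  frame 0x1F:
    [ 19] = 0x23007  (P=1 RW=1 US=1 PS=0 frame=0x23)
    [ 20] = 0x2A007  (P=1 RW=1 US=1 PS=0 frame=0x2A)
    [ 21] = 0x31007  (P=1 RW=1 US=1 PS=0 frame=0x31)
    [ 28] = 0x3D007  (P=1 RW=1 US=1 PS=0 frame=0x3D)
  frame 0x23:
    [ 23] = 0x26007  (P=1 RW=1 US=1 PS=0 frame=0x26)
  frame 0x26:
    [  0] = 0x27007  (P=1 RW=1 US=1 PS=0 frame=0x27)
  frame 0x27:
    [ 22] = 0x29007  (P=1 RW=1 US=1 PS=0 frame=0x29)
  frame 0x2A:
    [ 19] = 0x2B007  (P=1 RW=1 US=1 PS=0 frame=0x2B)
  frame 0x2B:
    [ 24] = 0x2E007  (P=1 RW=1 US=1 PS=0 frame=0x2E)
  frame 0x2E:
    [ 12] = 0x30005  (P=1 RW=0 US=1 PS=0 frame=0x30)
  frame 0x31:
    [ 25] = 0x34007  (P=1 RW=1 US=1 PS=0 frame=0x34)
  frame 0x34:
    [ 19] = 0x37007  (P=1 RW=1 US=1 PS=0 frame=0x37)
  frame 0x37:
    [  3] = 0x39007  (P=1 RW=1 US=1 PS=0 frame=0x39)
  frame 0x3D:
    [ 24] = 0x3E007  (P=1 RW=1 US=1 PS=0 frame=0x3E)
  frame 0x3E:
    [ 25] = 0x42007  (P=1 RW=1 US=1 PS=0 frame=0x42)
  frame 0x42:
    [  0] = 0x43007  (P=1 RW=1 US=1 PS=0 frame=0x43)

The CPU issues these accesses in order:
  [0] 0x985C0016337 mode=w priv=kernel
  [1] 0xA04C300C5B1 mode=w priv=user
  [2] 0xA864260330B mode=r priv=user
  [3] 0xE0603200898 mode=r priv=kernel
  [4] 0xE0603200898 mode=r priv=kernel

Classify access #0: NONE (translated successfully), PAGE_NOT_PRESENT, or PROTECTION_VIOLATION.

Trace:
#0 VA=0x985C0016337 (w,kernel):
  L0: frame=0x1F idx=19 entry=0x23007 [P=1 RW=1 US=1 PS=0]
  L1: frame=0x23 idx=23 entry=0x26007 [P=1 RW=1 US=1 PS=0]
  L2: frame=0x26 idx=0 entry=0x27007 [P=1 RW=1 US=1 PS=0]
  L3: frame=0x27 idx=22 entry=0x29007 [P=1 RW=1 US=1 PS=0]
  ⇒ phys 0x29337  [4 reads]
#1 VA=0xA04C300C5B1 (w,user):
  L0: frame=0x1F idx=20 entry=0x2A007 [P=1 RW=1 US=1 PS=0]
  L1: frame=0x2A idx=19 entry=0x2B007 [P=1 RW=1 US=1 PS=0]
  L2: frame=0x2B idx=24 entry=0x2E007 [P=1 RW=1 US=1 PS=0]
  L3: frame=0x2E idx=12 entry=0x30005 [P=1 RW=0 US=1 PS=0]
  ✗ PROTECTION_VIOLATION  [4 reads]
#2 VA=0xA864260330B (r,user):
  L0: frame=0x1F idx=21 entry=0x31007 [P=1 RW=1 US=1 PS=0]
  L1: frame=0x31 idx=25 entry=0x34007 [P=1 RW=1 US=1 PS=0]
  L2: frame=0x34 idx=19 entry=0x37007 [P=1 RW=1 US=1 PS=0]
  L3: frame=0x37 idx=3 entry=0x39007 [P=1 RW=1 US=1 PS=0]
  ⇒ phys 0x3930B  [4 reads]
#3 VA=0xE0603200898 (r,kernel):
  L0: frame=0x1F idx=28 entry=0x3D007 [P=1 RW=1 US=1 PS=0]
  L1: frame=0x3D idx=24 entry=0x3E007 [P=1 RW=1 US=1 PS=0]
  L2: frame=0x3E idx=25 entry=0x42007 [P=1 RW=1 US=1 PS=0]
  L3: frame=0x42 idx=0 entry=0x43007 [P=1 RW=1 US=1 PS=0]
  ⇒ phys 0x43898  [4 reads]
#4 VA=0xE0603200898 (r,kernel):
  TLB hit vpn=0xE0603200 → PA=0x43898

Access #0 fault: NONE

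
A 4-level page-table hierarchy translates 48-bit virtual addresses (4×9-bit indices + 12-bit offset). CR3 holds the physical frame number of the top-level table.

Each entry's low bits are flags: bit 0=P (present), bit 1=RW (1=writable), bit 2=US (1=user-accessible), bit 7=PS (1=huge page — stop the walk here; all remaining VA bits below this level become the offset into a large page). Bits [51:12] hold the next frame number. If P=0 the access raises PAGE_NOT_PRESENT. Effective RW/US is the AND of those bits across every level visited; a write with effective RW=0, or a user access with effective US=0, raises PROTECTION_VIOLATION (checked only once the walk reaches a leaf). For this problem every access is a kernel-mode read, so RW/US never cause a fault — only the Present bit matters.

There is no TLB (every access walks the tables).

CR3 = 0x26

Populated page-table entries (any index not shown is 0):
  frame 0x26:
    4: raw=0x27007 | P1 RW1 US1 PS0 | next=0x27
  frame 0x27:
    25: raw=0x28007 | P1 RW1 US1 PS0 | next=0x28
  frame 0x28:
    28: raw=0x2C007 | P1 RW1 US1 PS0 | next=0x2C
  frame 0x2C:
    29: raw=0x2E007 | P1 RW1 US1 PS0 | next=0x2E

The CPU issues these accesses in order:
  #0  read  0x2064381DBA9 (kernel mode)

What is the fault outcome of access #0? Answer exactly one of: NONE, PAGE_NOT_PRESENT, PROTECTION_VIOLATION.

Walk each access:
#0 VA=0x2064381DBA9 (r,kernel):
  [0] read 0x26 idx=4: raw=0x27007 flags P=1 W=1 U=1 S=0
  [1] read 0x27 idx=25: raw=0x28007 flags P=1 W=1 U=1 S=0
  [2] read 0x28 idx=28: raw=0x2C007 flags P=1 W=1 U=1 S=0
  [3] read 0x2C idx=29: raw=0x2E007 flags P=1 W=1 U=1 S=0
  ⇒ phys 0x2EBA9  [4 reads]

Access #0 fault: NONE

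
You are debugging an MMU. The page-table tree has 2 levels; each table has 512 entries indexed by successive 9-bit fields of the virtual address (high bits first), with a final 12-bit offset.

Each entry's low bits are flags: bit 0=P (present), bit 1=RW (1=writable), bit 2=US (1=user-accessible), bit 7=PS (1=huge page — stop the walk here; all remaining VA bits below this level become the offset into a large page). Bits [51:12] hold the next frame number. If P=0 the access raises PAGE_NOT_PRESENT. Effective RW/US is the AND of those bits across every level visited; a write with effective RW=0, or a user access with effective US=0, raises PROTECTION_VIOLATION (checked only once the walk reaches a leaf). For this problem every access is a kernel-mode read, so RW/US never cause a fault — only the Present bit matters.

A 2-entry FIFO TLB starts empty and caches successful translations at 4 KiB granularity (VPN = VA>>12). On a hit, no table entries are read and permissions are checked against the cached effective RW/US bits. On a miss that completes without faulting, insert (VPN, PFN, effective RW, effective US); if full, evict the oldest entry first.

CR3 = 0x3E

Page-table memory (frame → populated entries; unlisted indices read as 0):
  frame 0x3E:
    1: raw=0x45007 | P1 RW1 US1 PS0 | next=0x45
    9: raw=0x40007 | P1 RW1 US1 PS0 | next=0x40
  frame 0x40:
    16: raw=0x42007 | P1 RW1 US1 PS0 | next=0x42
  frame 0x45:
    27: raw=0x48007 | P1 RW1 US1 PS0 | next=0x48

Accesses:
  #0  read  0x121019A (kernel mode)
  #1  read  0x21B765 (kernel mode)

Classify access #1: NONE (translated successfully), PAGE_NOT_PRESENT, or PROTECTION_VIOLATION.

Walk each access:
#0 VA=0x121019A (r,kernel):
  L0 @0x3E[9] → 0x40007  P=1,RW=1,US=1,PS=0
  L1 @0x40[16] → 0x42007  P=1,RW=1,US=1,PS=0
  ⇒ phys 0x4219A  [2 reads]
#1 VA=0x21B765 (r,kernel):
  L0 @0x3E[1] → 0x45007  P=1,RW=1,US=1,PS=0
  L1 @0x45[27] → 0x48007  P=1,RW=1,US=1,PS=0
  ⇒ phys 0x48765  [2 reads]

Access #1 fault: NONE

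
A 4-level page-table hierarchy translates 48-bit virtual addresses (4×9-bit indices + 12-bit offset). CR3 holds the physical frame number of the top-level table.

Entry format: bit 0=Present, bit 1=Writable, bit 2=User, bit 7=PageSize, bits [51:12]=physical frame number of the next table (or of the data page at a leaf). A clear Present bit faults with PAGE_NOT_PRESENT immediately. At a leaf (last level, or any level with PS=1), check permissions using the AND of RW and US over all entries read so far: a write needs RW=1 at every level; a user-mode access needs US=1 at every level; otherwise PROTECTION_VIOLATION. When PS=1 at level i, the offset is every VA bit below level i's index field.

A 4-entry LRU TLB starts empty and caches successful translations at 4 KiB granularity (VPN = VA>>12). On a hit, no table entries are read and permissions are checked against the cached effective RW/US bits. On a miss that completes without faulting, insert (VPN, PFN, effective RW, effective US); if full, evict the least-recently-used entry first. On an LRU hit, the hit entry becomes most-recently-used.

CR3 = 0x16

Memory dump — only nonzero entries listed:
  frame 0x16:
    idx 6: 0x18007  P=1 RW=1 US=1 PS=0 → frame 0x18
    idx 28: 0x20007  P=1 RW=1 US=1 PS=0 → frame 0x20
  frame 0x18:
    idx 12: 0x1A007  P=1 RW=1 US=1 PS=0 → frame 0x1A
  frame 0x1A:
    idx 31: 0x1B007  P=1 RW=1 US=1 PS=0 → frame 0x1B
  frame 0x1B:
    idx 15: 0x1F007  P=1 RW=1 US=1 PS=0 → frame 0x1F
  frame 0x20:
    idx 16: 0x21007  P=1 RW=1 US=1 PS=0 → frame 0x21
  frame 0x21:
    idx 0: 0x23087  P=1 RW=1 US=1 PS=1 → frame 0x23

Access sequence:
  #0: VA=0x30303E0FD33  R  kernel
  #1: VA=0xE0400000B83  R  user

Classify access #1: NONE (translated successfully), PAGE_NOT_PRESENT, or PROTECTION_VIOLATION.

Per-access translation:
#0 VA=0x30303E0FD33 (r,kernel):
  L0: frame=0x16 idx=6 entry=0x18007 [P=1 RW=1 US=1 PS=0]
  L1: frame=0x18 idx=12 entry=0x1A007 [P=1 RW=1 US=1 PS=0]
  L2: frame=0x1A idx=31 entry=0x1B007 [P=1 RW=1 US=1 PS=0]
  L3: frame=0x1B idx=15 entry=0x1F007 [P=1 RW=1 US=1 PS=0]
  ⇒ phys 0x1FD33  [4 reads]
#1 VA=0xE0400000B83 (r,user):
  L0: frame=0x16 idx=28 entry=0x20007 [P=1 RW=1 US=1 PS=0]
  L1: frame=0x20 idx=16 entry=0x21007 [P=1 RW=1 US=1 PS=0]
  L2: frame=0x21 idx=0 entry=0x23087 [P=1 RW=1 US=1 PS=1]
  ⇒ phys 0x23B83 (huge @L2)  [3 reads]

Access #1 fault: NONE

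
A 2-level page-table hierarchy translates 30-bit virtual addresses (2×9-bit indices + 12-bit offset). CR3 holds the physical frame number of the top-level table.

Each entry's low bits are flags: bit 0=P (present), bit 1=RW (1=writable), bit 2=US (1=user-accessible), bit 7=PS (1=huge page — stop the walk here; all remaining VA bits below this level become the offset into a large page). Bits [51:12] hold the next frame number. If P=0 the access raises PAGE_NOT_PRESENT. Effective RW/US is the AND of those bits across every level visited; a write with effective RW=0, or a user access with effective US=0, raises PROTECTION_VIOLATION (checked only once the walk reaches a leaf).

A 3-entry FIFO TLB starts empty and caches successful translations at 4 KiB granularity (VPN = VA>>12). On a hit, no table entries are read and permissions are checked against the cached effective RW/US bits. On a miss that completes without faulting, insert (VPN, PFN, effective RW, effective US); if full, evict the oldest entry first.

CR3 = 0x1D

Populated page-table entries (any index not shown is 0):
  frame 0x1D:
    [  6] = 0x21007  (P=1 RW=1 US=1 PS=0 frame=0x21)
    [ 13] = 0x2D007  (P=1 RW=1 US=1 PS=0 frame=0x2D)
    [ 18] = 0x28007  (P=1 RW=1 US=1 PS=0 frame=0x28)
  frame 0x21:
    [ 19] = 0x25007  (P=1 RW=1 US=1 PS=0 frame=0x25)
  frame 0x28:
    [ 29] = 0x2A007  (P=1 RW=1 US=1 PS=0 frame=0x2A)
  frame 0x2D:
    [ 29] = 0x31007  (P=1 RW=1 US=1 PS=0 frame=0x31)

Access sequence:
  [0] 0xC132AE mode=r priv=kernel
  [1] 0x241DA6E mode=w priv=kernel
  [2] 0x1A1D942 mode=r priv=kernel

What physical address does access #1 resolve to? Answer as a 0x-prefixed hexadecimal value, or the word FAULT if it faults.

Walk each access:
#0 VA=0xC132AE (r,kernel):
  L0 @0x1D[6] → 0x21007  P=1,RW=1,US=1,PS=0
  L1 @0x21[19] → 0x25007  P=1,RW=1,US=1,PS=0
  ✓ 0x252AE  — 2 lookups
#1 VA=0x241DA6E (w,kernel):
  L0 @0x1D[18] → 0x28007  P=1,RW=1,US=1,PS=0
  L1 @0x28[29] → 0x2A007  P=1,RW=1,US=1,PS=0
  ✓ 0x2AA6E  — 2 lookups
#2 VA=0x1A1D942 (r,kernel):
  L0 @0x1D[13] → 0x2D007  P=1,RW=1,US=1,PS=0
  L1 @0x2D[29] → 0x31007  P=1,RW=1,US=1,PS=0
  ✓ 0x31942  — 2 lookups

Access #1 PA: 0x2AA6E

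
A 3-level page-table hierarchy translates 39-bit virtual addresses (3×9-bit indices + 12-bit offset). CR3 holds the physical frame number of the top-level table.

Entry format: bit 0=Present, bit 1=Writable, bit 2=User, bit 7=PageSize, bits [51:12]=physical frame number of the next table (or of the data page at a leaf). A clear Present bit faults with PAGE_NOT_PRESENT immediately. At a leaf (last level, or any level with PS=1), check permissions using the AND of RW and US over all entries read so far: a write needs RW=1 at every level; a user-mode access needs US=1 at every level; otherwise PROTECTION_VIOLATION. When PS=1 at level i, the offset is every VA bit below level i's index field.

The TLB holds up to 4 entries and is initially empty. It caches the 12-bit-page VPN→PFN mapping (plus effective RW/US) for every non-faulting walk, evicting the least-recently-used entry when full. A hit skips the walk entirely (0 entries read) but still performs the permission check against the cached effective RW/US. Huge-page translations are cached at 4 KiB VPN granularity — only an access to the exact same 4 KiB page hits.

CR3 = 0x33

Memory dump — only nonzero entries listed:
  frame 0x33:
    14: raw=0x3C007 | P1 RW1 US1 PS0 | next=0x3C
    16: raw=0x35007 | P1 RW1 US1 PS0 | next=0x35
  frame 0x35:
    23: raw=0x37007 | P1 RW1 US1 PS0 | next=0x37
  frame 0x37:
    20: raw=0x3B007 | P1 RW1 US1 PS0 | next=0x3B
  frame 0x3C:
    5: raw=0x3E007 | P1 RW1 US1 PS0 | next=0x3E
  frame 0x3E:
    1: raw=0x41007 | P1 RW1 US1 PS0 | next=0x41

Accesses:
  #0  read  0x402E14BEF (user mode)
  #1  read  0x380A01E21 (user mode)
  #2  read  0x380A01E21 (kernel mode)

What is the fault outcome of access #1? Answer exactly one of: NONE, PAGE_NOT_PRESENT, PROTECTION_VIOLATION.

Trace:
#0 VA=0x402E14BEF (r,user):
  lvl0: tbl 0x33, slot 16 ⇒ 0x35007 (P1/RW1/US1/PS0)
  lvl1: tbl 0x35, slot 23 ⇒ 0x37007 (P1/RW1/US1/PS0)
  lvl2: tbl 0x37, slot 20 ⇒ 0x3B007 (P1/RW1/US1/PS0)
  → PA=0x3BBEF  (3 entries read)
#1 VA=0x380A01E21 (r,user):
  lvl0: tbl 0x33, slot 14 ⇒ 0x3C007 (P1/RW1/US1/PS0)
  lvl1: tbl 0x3C, slot 5 ⇒ 0x3E007 (P1/RW1/US1/PS0)
  lvl2: tbl 0x3E, slot 1 ⇒ 0x41007 (P1/RW1/US1/PS0)
  → PA=0x41E21  (3 entries read)
#2 VA=0x380A01E21 (r,kernel):
  TLB hit vpn=0x380A01 → PA=0x41E21

Access #1 fault: NONE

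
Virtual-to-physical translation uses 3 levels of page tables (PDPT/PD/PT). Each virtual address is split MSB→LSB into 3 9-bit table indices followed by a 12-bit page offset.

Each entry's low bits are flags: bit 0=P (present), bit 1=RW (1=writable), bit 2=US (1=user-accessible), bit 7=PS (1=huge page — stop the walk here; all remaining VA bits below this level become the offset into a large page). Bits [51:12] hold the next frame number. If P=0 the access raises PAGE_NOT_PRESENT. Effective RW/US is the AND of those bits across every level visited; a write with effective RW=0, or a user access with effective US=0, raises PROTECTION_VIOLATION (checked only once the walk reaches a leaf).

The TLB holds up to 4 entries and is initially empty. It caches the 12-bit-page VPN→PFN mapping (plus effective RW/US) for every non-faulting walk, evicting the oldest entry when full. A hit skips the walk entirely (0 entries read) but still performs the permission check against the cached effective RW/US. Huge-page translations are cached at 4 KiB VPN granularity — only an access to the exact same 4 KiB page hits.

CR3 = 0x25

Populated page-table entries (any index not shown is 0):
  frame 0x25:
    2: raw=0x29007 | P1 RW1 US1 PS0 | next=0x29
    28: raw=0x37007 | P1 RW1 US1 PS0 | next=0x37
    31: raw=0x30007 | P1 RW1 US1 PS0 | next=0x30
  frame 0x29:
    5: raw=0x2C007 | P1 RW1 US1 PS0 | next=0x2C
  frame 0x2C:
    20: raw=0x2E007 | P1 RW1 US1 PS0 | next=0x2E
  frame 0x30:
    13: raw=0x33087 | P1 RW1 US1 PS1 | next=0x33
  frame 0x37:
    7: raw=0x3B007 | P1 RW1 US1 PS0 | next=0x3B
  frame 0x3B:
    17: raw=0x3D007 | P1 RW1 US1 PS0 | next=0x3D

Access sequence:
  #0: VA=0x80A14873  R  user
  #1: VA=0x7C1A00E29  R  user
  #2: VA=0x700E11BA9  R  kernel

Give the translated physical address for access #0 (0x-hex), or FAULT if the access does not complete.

Per-access translation:
#0 VA=0x80A14873 (r,user):
  L0: frame=0x25 idx=2 entry=0x29007 [P=1 RW=1 US=1 PS=0]
  L1: frame=0x29 idx=5 entry=0x2C007 [P=1 RW=1 US=1 PS=0]
  L2: frame=0x2C idx=20 entry=0x2E007 [P=1 RW=1 US=1 PS=0]
  ⇒ phys 0x2E873  [3 reads]
#1 VA=0x7C1A00E29 (r,user):
  L0: frame=0x25 idx=31 entry=0x30007 [P=1 RW=1 US=1 PS=0]
  L1: frame=0x30 idx=13 entry=0x33087 [P=1 RW=1 US=1 PS=1]
  ⇒ phys 0x33E29 (huge @L1)  [2 reads]
#2 VA=0x700E11BA9 (r,kernel):
  L0: frame=0x25 idx=28 entry=0x37007 [P=1 RW=1 US=1 PS=0]
  L1: frame=0x37 idx=7 entry=0x3B007 [P=1 RW=1 US=1 PS=0]
  L2: frame=0x3B idx=17 entry=0x3D007 [P=1 RW=1 US=1 PS=0]
  ⇒ phys 0x3DBA9  [3 reads]

Access #0 PA: 0x2E873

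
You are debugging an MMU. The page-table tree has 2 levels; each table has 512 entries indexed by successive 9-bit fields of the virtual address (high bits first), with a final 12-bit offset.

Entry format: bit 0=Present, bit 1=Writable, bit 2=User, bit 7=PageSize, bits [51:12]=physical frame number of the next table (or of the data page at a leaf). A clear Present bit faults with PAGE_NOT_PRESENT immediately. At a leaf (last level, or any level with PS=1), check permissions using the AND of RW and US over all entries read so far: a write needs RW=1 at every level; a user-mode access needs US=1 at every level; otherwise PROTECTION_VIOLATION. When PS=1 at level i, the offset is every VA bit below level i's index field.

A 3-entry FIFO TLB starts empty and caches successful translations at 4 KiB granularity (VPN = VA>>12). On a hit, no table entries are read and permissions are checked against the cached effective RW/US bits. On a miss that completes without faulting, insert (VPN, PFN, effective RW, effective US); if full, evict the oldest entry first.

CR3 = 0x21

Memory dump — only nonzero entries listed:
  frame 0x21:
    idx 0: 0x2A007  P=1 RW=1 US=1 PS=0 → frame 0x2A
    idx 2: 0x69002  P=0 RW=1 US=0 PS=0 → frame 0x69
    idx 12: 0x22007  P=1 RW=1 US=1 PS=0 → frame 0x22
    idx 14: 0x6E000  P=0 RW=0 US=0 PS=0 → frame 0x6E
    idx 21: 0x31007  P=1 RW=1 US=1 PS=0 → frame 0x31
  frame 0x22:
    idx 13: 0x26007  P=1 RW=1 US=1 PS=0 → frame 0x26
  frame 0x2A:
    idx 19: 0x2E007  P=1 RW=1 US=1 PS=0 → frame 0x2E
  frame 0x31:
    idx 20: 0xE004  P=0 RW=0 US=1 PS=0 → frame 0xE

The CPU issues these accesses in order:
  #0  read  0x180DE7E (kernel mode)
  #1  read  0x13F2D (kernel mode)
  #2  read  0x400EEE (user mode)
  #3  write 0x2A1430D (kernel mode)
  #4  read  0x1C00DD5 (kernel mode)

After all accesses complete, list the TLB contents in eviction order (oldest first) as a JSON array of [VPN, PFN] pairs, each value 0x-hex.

Trace:
#0 VA=0x180DE7E (r,kernel):
  L0: frame=0x21 idx=12 entry=0x22007 [P=1 RW=1 US=1 PS=0]
  L1: frame=0x22 idx=13 entry=0x26007 [P=1 RW=1 US=1 PS=0]
  ✓ 0x26E7E  — 2 lookups
#1 VA=0x13F2D (r,kernel):
  L0: frame=0x21 idx=0 entry=0x2A007 [P=1 RW=1 US=1 PS=0]
  L1: frame=0x2A idx=19 entry=0x2E007 [P=1 RW=1 US=1 PS=0]
  ✓ 0x2EF2D  — 2 lookups
#2 VA=0x400EEE (r,user):
  L0: frame=0x21 idx=2 entry=0x69002 [P=0 RW=1 US=0 PS=0]
  ✗ PAGE_NOT_PRESENT  [1 reads]
#3 VA=0x2A1430D (w,kernel):
  L0: frame=0x21 idx=21 entry=0x31007 [P=1 RW=1 US=1 PS=0]
  L1: frame=0x31 idx=20 entry=0xE004 [P=0 RW=0 US=1 PS=0]
  ✗ PAGE_NOT_PRESENT  [2 reads]
#4 VA=0x1C00DD5 (r,kernel):
  L0: frame=0x21 idx=14 entry=0x6E000 [P=0 RW=0 US=0 PS=0]
  ✗ PAGE_NOT_PRESENT  [1 reads]

TLB: [["0x180D", "0x26"], ["0x13", "0x2E"]]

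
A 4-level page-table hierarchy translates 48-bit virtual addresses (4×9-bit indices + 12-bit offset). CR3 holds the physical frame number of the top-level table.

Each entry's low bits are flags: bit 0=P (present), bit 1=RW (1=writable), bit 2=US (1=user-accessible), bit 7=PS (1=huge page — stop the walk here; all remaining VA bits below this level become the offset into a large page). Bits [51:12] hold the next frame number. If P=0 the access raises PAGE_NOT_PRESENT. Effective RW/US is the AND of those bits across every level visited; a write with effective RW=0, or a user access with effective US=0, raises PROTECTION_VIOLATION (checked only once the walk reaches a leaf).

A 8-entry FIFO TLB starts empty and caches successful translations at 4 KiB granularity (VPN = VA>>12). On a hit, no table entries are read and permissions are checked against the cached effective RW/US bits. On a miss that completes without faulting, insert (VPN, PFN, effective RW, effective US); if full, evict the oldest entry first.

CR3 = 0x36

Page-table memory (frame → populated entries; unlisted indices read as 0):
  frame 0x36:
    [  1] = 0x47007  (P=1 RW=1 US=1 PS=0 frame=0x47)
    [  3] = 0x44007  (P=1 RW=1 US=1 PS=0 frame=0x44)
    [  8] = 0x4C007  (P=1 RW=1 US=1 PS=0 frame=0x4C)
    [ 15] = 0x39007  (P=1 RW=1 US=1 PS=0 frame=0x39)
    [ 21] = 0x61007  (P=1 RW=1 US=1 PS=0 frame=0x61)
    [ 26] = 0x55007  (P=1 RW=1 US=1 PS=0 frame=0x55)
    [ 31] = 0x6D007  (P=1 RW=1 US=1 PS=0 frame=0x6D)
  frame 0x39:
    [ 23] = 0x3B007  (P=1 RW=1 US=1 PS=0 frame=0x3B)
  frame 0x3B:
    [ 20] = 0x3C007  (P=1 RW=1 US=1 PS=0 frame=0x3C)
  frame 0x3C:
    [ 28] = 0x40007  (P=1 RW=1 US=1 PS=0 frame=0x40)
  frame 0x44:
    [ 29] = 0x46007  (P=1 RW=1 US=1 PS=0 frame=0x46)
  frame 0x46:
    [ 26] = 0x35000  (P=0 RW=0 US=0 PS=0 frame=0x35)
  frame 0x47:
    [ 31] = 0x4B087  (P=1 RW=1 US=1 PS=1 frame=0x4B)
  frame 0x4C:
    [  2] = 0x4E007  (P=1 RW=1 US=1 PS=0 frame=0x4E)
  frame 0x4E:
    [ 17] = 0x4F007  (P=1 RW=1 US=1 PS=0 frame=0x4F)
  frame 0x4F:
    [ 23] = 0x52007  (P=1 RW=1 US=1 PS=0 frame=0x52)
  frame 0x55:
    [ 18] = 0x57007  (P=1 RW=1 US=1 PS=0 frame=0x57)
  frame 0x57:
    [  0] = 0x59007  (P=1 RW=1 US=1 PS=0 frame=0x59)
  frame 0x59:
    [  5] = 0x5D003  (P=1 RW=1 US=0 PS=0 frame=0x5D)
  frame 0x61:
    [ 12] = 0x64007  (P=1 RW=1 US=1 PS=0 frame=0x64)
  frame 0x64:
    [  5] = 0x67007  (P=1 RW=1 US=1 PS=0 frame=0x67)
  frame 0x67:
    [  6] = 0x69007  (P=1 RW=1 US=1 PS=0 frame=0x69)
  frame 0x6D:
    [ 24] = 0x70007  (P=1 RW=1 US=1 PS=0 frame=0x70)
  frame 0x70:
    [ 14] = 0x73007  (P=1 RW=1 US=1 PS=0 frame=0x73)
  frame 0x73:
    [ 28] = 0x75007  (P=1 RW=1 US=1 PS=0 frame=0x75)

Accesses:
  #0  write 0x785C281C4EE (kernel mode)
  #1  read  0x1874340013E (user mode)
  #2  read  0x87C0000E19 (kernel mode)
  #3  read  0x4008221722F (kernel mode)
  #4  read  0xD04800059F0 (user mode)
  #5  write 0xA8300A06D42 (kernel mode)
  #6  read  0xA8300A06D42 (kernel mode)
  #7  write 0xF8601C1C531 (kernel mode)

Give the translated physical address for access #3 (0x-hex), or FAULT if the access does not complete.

Per-access translation:
#0 VA=0x785C281C4EE (w,kernel):
  L0 @0x36[15] → 0x39007  P=1,RW=1,US=1,PS=0
  L1 @0x39[23] → 0x3B007  P=1,RW=1,US=1,PS=0
  L2 @0x3B[20] → 0x3C007  P=1,RW=1,US=1,PS=0
  L3 @0x3C[28] → 0x40007  P=1,RW=1,US=1,PS=0
  ✓ 0x404EE  — 4 lookups
#1 VA=0x1874340013E (r,user):
  L0 @0x36[3] → 0x44007  P=1,RW=1,US=1,PS=0
  L1 @0x44[29] → 0x46007  P=1,RW=1,US=1,PS=0
  L2 @0x46[26] → 0x35000  P=0,RW=0,US=0,PS=0
  ✗ PAGE_NOT_PRESENT  [3 reads]
#2 VA=0x87C0000E19 (r,kernel):
  L0 @0x36[1] → 0x47007  P=1,RW=1,US=1,PS=0
  L1 @0x47[31] → 0x4B087  P=1,RW=1,US=1,PS=1
  ✓ 0x4BE19 (huge @L1)  — 2 lookups
#3 VA=0x4008221722F (r,kernel):
  L0 @0x36[8] → 0x4C007  P=1,RW=1,US=1,PS=0
  L1 @0x4C[2] → 0x4E007  P=1,RW=1,US=1,PS=0
  L2 @0x4E[17] → 0x4F007  P=1,RW=1,US=1,PS=0
  L3 @0x4F[23] → 0x52007  P=1,RW=1,US=1,PS=0
  ✓ 0x5222F  — 4 lookups
#4 VA=0xD04800059F0 (r,user):
  L0 @0x36[26] → 0x55007  P=1,RW=1,US=1,PS=0
  L1 @0x55[18] → 0x57007  P=1,RW=1,US=1,PS=0
  L2 @0x57[0] → 0x59007  P=1,RW=1,US=1,PS=0
  L3 @0x59[5] → 0x5D003  P=1,RW=1,US=0,PS=0
  ✗ PROTECTION_VIOLATION  [4 reads]
#5 VA=0xA8300A06D42 (w,kernel):
  L0 @0x36[21] → 0x61007  P=1,RW=1,US=1,PS=0
  L1 @0x61[12] → 0x64007  P=1,RW=1,US=1,PS=0
  L2 @0x64[5] → 0x67007  P=1,RW=1,US=1,PS=0
  L3 @0x67[6] → 0x69007  P=1,RW=1,US=1,PS=0
  ✓ 0x69D42  — 4 lookups
#6 VA=0xA8300A06D42 (r,kernel):
  TLB hit vpn=0xA8300A06 → PA=0x69D42
#7 VA=0xF8601C1C531 (w,kernel):
  L0 @0x36[31] → 0x6D007  P=1,RW=1,US=1,PS=0
  L1 @0x6D[24] → 0x70007  P=1,RW=1,US=1,PS=0
  L2 @0x70[14] → 0x73007  P=1,RW=1,US=1,PS=0
  L3 @0x73[28] → 0x75007  P=1,RW=1,US=1,PS=0
  ✓ 0x75531  — 4 lookups

Access #3 PA: 0x5222F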